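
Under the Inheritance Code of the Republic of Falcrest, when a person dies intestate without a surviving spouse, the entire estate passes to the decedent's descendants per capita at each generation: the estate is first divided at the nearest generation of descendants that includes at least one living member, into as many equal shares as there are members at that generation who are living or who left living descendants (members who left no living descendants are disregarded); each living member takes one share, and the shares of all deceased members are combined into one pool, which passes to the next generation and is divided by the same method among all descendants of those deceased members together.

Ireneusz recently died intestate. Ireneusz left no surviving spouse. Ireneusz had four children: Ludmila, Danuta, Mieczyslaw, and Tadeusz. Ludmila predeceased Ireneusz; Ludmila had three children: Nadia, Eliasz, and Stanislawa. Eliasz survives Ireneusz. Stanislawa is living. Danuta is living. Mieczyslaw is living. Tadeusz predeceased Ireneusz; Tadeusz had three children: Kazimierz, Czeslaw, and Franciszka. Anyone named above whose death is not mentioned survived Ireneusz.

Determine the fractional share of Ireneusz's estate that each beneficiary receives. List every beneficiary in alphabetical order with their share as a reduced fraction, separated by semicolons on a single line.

There is no surviving spouse, so the entire estate passes to Ireneusz's descendants per capita at each generation.
At generation 1 (Ludmila, Danuta, Mieczyslaw, Tadeusz) there are 4 shares of (1)/4 = 1/4 each.
Living: Danuta and Mieczyslaw — each takes 1/4.
Deceased: Ludmila and Tadeusz. Their combined 1/2 is pooled and carried to generation 2.
At generation 2 (Nadia, Eliasz, Stanislawa, Kazimierz, Czeslaw, Franciszka) there are 6 shares of (1/2)/6 = 1/12 each.
Living: Nadia, Eliasz, Stanislawa, Kazimierz, Czeslaw, and Franciszka — each takes 1/12.

Czeslaw 1/12; Danuta 1/4; Eliasz 1/12; Franciszka 1/12; Kazimierz 1/12; Mieczyslaw 1/4; Nadia 1/12; Stanislawa 1/12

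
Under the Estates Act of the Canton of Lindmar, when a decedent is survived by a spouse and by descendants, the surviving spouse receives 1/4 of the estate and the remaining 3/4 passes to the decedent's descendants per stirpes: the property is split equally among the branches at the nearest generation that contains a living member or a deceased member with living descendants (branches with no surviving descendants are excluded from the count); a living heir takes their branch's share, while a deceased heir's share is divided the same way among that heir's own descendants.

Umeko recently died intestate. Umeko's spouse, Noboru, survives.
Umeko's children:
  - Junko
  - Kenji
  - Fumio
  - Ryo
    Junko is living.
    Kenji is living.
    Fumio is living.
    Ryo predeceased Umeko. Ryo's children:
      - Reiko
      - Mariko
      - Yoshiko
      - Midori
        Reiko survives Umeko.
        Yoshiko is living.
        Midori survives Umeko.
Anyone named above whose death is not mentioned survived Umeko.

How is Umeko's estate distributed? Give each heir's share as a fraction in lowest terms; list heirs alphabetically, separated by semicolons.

Noboru, as surviving spouse, takes 1/4.
The remaining 3/4 passes to Umeko's descendants per stirpes.
The 3/4 is divided into 4 equal shares of 3/16 among Junko, Kenji, Fumio, Ryo.
Junko is living and takes 3/16.
Kenji is living and takes 3/16.
Fumio is living and takes 3/16.
Ryo predeceased; the 3/16 allotted to Ryo's branch passes to Ryo's issue by representation.
The 3/16 is divided into 4 equal shares of 3/64 among Reiko, Mariko, Yoshiko, Midori.
Reiko is living and takes 3/64.
Mariko is living and takes 3/64.
Yoshiko is living and takes 3/64.
Midori is living and takes 3/64.

Fumio 3/16; Junko 3/16; Kenji 3/16; Mariko 3/64; Midori 3/64; Noboru 1/4; Reiko 3/64; Yoshiko 3/64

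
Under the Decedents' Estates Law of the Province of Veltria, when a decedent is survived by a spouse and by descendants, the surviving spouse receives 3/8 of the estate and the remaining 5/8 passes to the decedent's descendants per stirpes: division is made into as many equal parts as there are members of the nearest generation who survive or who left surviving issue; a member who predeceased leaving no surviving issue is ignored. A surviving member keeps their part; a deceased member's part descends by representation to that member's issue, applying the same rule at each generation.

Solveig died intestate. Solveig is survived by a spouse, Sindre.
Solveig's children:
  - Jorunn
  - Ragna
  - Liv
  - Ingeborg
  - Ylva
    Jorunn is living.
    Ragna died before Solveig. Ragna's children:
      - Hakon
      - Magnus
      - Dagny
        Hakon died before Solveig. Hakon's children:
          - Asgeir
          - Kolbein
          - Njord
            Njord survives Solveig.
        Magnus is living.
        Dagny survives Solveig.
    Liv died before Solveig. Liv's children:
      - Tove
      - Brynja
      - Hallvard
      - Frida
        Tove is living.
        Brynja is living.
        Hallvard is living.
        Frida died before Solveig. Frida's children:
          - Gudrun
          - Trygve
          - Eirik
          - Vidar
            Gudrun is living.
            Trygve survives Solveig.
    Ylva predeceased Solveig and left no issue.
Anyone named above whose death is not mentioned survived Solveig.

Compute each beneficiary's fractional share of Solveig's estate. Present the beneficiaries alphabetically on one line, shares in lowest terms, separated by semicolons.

Sindre, as surviving spouse, takes 3/8.
The remaining 5/8 passes to Solveig's descendants per stirpes.
Ylva left no surviving issue, so that branch lapses and is disregarded.
The 5/8 is divided into 4 equal shares of 5/32 among Jorunn, Ragna, Liv, Ingeborg.
Jorunn is living and takes 5/32.
Ragna predeceased; the 5/32 allotted to Ragna's branch passes to Ragna's issue by representation.
The 5/32 is divided into 3 equal shares of 5/96 among Hakon, Magnus, Dagny.
Hakon predeceased; the 5/96 allotted to Hakon's branch passes to Hakon's issue by representation.
The 5/96 is divided into 3 equal shares of 5/288 among Asgeir, Kolbein, Njord.
Asgeir is living and takes 5/288.
Kolbein is living and takes 5/288.
Njord is living and takes 5/288.
Magnus is living and takes 5/96.
Dagny is living and takes 5/96.
Liv predeceased; the 5/32 allotted to Liv's branch passes to Liv's issue by representation.
The 5/32 is divided into 4 equal shares of 5/128 among Tove, Brynja, Hallvard, Frida.
Tove is living and takes 5/128.
Brynja is living and takes 5/128.
Hallvard is living and takes 5/128.
Frida predeceased; the 5/128 allotted to Frida's branch passes to Frida's issue by representation.
The 5/128 is divided into 4 equal shares of 5/512 among Gudrun, Trygve, Eirik, Vidar.
Gudrun is living and takes 5/512.
Trygve is living and takes 5/512.
Eirik is living and takes 5/512.
Vidar is living and takes 5/512.
Ingeborg is living and takes 5/32.

Asgeir 5/288; Brynja 5/128; Dagny 5/96; Eirik 5/512; Gudrun 5/512; Hallvard 5/128; Ingeborg 5/32; Jorunn 5/32; Kolbein 5/288; Magnus 5/96; Njord 5/288; Sindre 3/8; Tove 5/128; Trygve 5/512; Vidar 5/512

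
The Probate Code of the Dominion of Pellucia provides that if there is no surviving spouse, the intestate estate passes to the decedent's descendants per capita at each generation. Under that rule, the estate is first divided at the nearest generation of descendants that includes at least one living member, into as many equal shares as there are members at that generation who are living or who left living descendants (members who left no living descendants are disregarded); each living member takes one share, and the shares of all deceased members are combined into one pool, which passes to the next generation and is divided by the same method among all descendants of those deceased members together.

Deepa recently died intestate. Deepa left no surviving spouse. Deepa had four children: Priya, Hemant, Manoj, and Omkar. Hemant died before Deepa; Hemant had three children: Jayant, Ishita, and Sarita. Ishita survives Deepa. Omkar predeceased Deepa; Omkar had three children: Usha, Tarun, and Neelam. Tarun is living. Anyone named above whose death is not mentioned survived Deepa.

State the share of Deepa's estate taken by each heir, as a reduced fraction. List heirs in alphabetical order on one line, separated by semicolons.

Ishita 1/12; Jayant 1/12; Manoj 1/4; Neelam 1/12; Priya 1/4; Sarita 1/12; Tarun 1/12; Usha 1/12

There is no surviving spouse, so the entire estate passes to Deepa's descendants per capita at each generation.
At generation 1 (Priya, Hemant, Manoj, Omkar) there are 4 shares of (1)/4 = 1/4 each.
Living: Priya and Manoj — each takes 1/4.
Deceased: Hemant and Omkar. Their combined 1/2 is pooled and carried to generation 2.
At generation 2 (Jayant, Ishita, Sarita, Usha, Tarun, Neelam) there are 6 shares of (1/2)/6 = 1/12 each.
Living: Jayant, Ishita, Sarita, Usha, Tarun, and Neelam — each takes 1/12.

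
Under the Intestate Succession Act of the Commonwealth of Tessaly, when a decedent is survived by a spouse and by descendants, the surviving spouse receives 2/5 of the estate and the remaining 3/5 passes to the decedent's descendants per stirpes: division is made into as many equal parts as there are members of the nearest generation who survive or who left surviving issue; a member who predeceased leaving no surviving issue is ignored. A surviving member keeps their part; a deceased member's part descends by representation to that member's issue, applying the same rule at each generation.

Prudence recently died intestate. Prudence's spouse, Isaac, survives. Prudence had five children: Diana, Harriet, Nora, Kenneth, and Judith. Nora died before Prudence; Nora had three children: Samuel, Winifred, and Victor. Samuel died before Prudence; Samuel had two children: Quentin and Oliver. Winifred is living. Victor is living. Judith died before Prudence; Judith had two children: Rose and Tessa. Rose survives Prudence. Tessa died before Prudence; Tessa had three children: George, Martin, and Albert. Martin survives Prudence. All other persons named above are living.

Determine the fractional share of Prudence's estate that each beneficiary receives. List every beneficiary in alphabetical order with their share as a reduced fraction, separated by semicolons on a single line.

Isaac, as surviving spouse, takes 2/5.
The remaining 3/5 passes to Prudence's descendants per stirpes.
The 3/5 is divided into 5 equal shares of 3/25 among Diana, Harriet, Nora, Kenneth, Judith.
Diana is living and takes 3/25.
Harriet is living and takes 3/25.
Nora predeceased; the 3/25 allotted to Nora's branch passes to Nora's issue by representation.
The 3/25 is divided into 3 equal shares of 1/25 among Samuel, Winifred, Victor.
Samuel predeceased; the 1/25 allotted to Samuel's branch passes to Samuel's issue by representation.
The 1/25 is divided into 2 equal shares of 1/50 among Quentin, Oliver.
Quentin is living and takes 1/50.
Oliver is living and takes 1/50.
Winifred is living and takes 1/25.
Victor is living and takes 1/25.
Kenneth is living and takes 3/25.
Judith predeceased; the 3/25 allotted to Judith's branch passes to Judith's issue by representation.
The 3/25 is divided into 2 equal shares of 3/50 among Rose, Tessa.
Rose is living and takes 3/50.
Tessa predeceased; the 3/50 allotted to Tessa's branch passes to Tessa's issue by representation.
The 3/50 is divided into 3 equal shares of 1/50 among George, Martin, Albert.
George is living and takes 1/50.
Martin is living and takes 1/50.
Albert is living and takes 1/50.

Albert 1/50; Diana 3/25; George 1/50; Harriet 3/25; Isaac 2/5; Kenneth 3/25; Martin 1/50; Oliver 1/50; Quentin 1/50; Rose 3/50; Victor 1/25; Winifred 1/25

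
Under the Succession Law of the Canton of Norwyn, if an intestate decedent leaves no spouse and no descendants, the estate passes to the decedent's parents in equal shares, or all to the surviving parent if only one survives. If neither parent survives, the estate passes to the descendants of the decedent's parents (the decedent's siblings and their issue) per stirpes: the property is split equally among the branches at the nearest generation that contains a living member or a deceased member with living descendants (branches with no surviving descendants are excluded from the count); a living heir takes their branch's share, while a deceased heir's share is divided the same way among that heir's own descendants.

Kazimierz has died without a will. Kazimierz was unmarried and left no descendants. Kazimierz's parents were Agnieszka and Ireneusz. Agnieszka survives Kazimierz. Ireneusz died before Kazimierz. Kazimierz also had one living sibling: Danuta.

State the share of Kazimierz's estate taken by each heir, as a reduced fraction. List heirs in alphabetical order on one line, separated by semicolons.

Only one parent, Agnieszka, survives, so Agnieszka takes the entire estate. The siblings take nothing because a surviving parent has priority.

Agnieszka 1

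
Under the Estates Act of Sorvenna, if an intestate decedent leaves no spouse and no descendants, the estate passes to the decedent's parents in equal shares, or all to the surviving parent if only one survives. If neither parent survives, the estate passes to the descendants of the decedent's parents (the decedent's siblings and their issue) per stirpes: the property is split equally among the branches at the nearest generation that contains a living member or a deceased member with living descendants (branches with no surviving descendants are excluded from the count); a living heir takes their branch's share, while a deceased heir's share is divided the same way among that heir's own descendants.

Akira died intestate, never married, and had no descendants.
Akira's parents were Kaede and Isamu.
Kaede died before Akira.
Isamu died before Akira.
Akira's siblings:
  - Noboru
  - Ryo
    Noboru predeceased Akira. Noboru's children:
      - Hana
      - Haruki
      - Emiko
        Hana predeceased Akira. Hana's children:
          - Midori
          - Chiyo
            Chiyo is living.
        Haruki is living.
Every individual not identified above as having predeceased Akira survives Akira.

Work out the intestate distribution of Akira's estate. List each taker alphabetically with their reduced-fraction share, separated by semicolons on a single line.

Neither parent survives and there are no descendants, so the estate passes to Akira's siblings and their issue per stirpes.
The estate is divided into 2 equal shares of 1/2 among Noboru, Ryo.
Noboru predeceased; the 1/2 allotted to Noboru's branch passes to Noboru's issue by representation.
The 1/2 is divided into 3 equal shares of 1/6 among Hana, Haruki, Emiko.
Hana predeceased; the 1/6 allotted to Hana's branch passes to Hana's issue by representation.
The 1/6 is divided into 2 equal shares of 1/12 among Midori, Chiyo.
Midori is living and takes 1/12.
Chiyo is living and takes 1/12.
Haruki is living and takes 1/6.
Emiko is living and takes 1/6.
Ryo is living and takes 1/2.

Chiyo 1/12; Emiko 1/6; Haruki 1/6; Midori 1/12; Ryo 1/2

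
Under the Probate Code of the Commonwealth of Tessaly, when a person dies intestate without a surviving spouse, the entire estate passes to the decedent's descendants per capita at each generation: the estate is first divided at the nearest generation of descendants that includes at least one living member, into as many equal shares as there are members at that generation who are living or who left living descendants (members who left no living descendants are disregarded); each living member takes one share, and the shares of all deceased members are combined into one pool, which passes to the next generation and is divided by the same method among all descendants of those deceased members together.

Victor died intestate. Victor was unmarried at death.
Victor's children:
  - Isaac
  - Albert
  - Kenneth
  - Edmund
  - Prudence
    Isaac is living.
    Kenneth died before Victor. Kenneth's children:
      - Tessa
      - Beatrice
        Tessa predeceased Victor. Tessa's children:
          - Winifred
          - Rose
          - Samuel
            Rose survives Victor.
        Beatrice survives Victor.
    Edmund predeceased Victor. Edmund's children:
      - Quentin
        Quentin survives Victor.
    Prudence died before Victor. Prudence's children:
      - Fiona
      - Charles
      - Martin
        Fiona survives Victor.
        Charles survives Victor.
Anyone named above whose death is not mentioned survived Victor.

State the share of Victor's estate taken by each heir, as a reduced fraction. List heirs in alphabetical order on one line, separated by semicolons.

There is no surviving spouse, so the entire estate passes to Victor's descendants per capita at each generation.
At generation 1 (Isaac, Albert, Kenneth, Edmund, Prudence) there are 5 shares of (1)/5 = 1/5 each.
Living: Isaac and Albert — each takes 1/5.
Deceased: Kenneth, Edmund, and Prudence. Their combined 3/5 is pooled and carried to generation 2.
At generation 2 (Tessa, Beatrice, Quentin, Fiona, Charles, Martin) there are 6 shares of (3/5)/6 = 1/10 each.
Living: Beatrice, Quentin, Fiona, Charles, and Martin — each takes 1/10.
Deceased: Tessa. That 1/10 share is carried to generation 3.
At generation 3 (Winifred, Rose, Samuel) there are 3 shares of (1/10)/3 = 1/30 each.
Living: Winifred, Rose, and Samuel — each takes 1/30.

Albert 1/5; Beatrice 1/10; Charles 1/10; Fiona 1/10; Isaac 1/5; Martin 1/10; Quentin 1/10; Rose 1/30; Samuel 1/30; Winifred 1/30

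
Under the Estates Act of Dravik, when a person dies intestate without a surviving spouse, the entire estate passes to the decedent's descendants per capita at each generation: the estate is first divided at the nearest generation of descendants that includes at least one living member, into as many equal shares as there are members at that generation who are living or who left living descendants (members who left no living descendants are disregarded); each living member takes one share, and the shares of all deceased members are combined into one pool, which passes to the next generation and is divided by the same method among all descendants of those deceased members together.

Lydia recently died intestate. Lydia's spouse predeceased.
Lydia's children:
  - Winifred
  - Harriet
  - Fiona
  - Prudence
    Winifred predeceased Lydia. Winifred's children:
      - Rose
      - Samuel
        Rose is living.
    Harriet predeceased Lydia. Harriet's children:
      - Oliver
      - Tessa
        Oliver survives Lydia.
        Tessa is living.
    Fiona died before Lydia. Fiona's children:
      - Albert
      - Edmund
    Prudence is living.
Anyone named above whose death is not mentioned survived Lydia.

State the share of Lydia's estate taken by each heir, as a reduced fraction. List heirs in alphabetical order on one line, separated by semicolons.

Albert 1/8; Edmund 1/8; Oliver 1/8; Prudence 1/4; Rose 1/8; Samuel 1/8; Tessa 1/8

There is no surviving spouse, so the entire estate passes to Lydia's descendants per capita at each generation.
At generation 1 (Winifred, Harriet, Fiona, Prudence) there are 4 shares of (1)/4 = 1/4 each.
Living: Prudence — each takes 1/4.
Deceased: Winifred, Harriet, and Fiona. Their combined 3/4 is pooled and carried to generation 2.
At generation 2 (Rose, Samuel, Oliver, Tessa, Albert, Edmund) there are 6 shares of (3/4)/6 = 1/8 each.
Living: Rose, Samuel, Oliver, Tessa, Albert, and Edmund — each takes 1/8.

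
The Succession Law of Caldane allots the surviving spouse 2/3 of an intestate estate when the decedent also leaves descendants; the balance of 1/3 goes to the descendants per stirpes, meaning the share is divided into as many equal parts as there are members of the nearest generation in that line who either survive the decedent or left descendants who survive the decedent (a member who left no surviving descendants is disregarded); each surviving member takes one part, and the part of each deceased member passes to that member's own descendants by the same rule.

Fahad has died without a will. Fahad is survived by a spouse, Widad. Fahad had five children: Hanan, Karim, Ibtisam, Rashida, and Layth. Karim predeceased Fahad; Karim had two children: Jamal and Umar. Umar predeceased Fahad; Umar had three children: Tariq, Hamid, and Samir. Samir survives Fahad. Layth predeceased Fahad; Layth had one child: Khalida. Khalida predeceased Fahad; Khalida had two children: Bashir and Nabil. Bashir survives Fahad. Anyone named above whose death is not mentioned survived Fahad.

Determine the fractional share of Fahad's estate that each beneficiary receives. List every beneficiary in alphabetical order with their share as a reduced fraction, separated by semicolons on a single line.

Bashir 1/30; Hamid 1/90; Hanan 1/15; Ibtisam 1/15; Jamal 1/30; Nabil 1/30; Rashida 1/15; Samir 1/90; Tariq 1/90; Widad 2/3

Widad, as surviving spouse, takes 2/3.
The remaining 1/3 passes to Fahad's descendants per stirpes.
The 1/3 is divided into 5 equal shares of 1/15 among Hanan, Karim, Ibtisam, Rashida, Layth.
Hanan is living and takes 1/15.
Karim predeceased; the 1/15 allotted to Karim's branch passes to Karim's issue by representation.
The 1/15 is divided into 2 equal shares of 1/30 among Jamal, Umar.
Jamal is living and takes 1/30.
Umar predeceased; the 1/30 allotted to Umar's branch passes to Umar's issue by representation.
The 1/30 is divided into 3 equal shares of 1/90 among Tariq, Hamid, Samir.
Tariq is living and takes 1/90.
Hamid is living and takes 1/90.
Samir is living and takes 1/90.
Ibtisam is living and takes 1/15.
Rashida is living and takes 1/15.
Layth predeceased; the 1/15 allotted to Layth's branch passes to Layth's issue by representation.
Khalida's line is the sole branch at this level, so the full 1/15 passes to Khalida's issue by representation.
The 1/15 is divided into 2 equal shares of 1/30 among Bashir, Nabil.
Bashir is living and takes 1/30.
Nabil is living and takes 1/30.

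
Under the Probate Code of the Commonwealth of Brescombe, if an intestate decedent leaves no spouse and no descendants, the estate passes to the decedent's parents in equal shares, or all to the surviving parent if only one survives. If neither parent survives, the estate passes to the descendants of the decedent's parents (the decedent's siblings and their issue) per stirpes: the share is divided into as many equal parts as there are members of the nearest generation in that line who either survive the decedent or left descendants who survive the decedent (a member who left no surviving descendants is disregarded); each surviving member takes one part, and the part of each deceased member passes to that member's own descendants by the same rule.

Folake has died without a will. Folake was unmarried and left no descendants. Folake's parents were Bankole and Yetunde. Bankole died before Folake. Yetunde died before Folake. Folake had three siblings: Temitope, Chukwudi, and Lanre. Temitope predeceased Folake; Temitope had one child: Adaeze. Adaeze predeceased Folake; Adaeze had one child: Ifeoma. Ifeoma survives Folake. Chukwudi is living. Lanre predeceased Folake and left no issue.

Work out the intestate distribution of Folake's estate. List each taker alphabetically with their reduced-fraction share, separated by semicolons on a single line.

Chukwudi 1/2; Ifeoma 1/2

Neither parent survives and there are no descendants, so the estate passes to Folake's siblings and their issue per stirpes.
Lanre left no surviving issue, so that branch lapses and is disregarded.
The estate is divided into 2 equal shares of 1/2 among Temitope, Chukwudi.
Temitope predeceased; the 1/2 allotted to Temitope's branch passes to Temitope's issue by representation.
Adaeze's line is the sole branch at this level, so the full 1/2 passes to Adaeze's issue by representation.
Ifeoma is the sole taker at this level and receives the full 1/2.
Chukwudi is living and takes 1/2.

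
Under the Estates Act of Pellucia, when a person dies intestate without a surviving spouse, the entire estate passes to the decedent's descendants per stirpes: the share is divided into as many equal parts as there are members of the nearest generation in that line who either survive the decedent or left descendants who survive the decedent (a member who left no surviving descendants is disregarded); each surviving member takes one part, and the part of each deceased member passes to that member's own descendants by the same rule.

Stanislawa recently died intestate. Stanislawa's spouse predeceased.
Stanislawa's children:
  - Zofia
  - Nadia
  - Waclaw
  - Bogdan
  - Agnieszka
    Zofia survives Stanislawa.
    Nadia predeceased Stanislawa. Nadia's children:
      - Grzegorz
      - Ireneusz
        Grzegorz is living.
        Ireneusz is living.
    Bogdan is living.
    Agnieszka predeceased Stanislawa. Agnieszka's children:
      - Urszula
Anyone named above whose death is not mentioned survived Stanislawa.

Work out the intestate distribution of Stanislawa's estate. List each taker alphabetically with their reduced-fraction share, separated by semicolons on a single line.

There is no surviving spouse, so the entire estate passes to Stanislawa's descendants per stirpes.
The estate is divided into 5 equal shares of 1/5 among Zofia, Nadia, Waclaw, Bogdan, Agnieszka.
Zofia is living and takes 1/5.
Nadia predeceased; the 1/5 allotted to Nadia's branch passes to Nadia's issue by representation.
The 1/5 is divided into 2 equal shares of 1/10 among Grzegorz, Ireneusz.
Grzegorz is living and takes 1/10.
Ireneusz is living and takes 1/10.
Waclaw is living and takes 1/5.
Bogdan is living and takes 1/5.
Agnieszka predeceased; the 1/5 allotted to Agnieszka's branch passes to Agnieszka's issue by representation.
Urszula is the sole taker at this level and receives the full 1/5.

Bogdan 1/5; Grzegorz 1/10; Ireneusz 1/10; Urszula 1/5; Waclaw 1/5; Zofia 1/5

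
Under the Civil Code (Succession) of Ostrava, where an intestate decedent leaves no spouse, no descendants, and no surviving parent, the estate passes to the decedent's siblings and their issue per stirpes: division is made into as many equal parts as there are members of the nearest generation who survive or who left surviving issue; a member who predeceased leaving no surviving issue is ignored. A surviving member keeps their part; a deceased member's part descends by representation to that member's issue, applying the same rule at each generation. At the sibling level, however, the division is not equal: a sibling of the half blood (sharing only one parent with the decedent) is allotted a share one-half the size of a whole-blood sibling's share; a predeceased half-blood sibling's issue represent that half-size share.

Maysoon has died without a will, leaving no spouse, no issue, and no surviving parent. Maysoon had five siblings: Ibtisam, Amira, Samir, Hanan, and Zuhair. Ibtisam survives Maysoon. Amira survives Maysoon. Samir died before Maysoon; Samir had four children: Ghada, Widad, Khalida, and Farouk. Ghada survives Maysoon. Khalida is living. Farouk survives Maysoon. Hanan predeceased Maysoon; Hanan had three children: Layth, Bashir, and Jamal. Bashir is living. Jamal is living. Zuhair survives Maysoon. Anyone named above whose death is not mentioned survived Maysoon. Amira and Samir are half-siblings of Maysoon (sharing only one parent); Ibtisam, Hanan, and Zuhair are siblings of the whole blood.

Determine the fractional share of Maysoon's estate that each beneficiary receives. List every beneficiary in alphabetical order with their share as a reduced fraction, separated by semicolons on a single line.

Amira 1/8; Bashir 1/12; Farouk 1/32; Ghada 1/32; Ibtisam 1/4; Jamal 1/12; Khalida 1/32; Layth 1/12; Widad 1/32; Zuhair 1/4

No spouse, descendants, or parent survives, so the estate passes to Maysoon's siblings per stirpes.
Half-blood siblings count for one-half the weight of whole-blood siblings at the initial division.
Dividing 1 in proportion to weights (total weight 4): Ibtisam (weight 1) → 1/4; Amira (weight 1/2) → 1/8; Samir (weight 1/2) → 1/8; Hanan (weight 1) → 1/4; Zuhair (weight 1) → 1/4.
Ibtisam is living and takes 1/4.
Amira is living and takes 1/8.
Samir predeceased; the 1/8 allotted to Samir's branch passes to Samir's issue by representation.
The 1/8 is divided into 4 equal shares of 1/32 among Ghada, Widad, Khalida, Farouk.
Ghada is living and takes 1/32.
Widad is living and takes 1/32.
Khalida is living and takes 1/32.
Farouk is living and takes 1/32.
Hanan predeceased; the 1/4 allotted to Hanan's branch passes to Hanan's issue by representation.
The 1/4 is divided into 3 equal shares of 1/12 among Layth, Bashir, Jamal.
Layth is living and takes 1/12.
Bashir is living and takes 1/12.
Jamal is living and takes 1/12.
Zuhair is living and takes 1/4.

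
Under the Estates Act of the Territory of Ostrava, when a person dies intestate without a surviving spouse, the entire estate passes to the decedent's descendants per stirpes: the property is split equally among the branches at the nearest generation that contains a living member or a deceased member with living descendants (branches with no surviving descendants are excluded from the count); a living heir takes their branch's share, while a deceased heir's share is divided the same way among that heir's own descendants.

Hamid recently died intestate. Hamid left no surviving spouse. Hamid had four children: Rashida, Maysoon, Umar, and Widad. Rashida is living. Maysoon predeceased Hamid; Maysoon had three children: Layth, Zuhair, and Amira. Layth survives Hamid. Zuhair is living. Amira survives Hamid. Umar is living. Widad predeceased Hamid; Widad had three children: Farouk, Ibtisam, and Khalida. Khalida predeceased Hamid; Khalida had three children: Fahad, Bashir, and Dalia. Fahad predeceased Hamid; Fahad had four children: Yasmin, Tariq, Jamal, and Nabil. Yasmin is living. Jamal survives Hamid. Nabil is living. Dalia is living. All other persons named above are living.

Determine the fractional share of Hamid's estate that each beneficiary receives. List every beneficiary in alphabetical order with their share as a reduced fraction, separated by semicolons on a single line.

Amira 1/12; Bashir 1/36; Dalia 1/36; Farouk 1/12; Ibtisam 1/12; Jamal 1/144; Layth 1/12; Nabil 1/144; Rashida 1/4; Tariq 1/144; Umar 1/4; Yasmin 1/144; Zuhair 1/12

There is no surviving spouse, so the entire estate passes to Hamid's descendants per stirpes.
The estate is divided into 4 equal shares of 1/4 among Rashida, Maysoon, Umar, Widad.
Rashida is living and takes 1/4.
Maysoon predeceased; the 1/4 allotted to Maysoon's branch passes to Maysoon's issue by representation.
The 1/4 is divided into 3 equal shares of 1/12 among Layth, Zuhair, Amira.
Layth is living and takes 1/12.
Zuhair is living and takes 1/12.
Amira is living and takes 1/12.
Umar is living and takes 1/4.
Widad predeceased; the 1/4 allotted to Widad's branch passes to Widad's issue by representation.
The 1/4 is divided into 3 equal shares of 1/12 among Farouk, Ibtisam, Khalida.
Farouk is living and takes 1/12.
Ibtisam is living and takes 1/12.
Khalida predeceased; the 1/12 allotted to Khalida's branch passes to Khalida's issue by representation.
The 1/12 is divided into 3 equal shares of 1/36 among Fahad, Bashir, Dalia.
Fahad predeceased; the 1/36 allotted to Fahad's branch passes to Fahad's issue by representation.
The 1/36 is divided into 4 equal shares of 1/144 among Yasmin, Tariq, Jamal, Nabil.
Yasmin is living and takes 1/144.
Tariq is living and takes 1/144.
Jamal is living and takes 1/144.
Nabil is living and takes 1/144.
Bashir is living and takes 1/36.
Dalia is living and takes 1/36.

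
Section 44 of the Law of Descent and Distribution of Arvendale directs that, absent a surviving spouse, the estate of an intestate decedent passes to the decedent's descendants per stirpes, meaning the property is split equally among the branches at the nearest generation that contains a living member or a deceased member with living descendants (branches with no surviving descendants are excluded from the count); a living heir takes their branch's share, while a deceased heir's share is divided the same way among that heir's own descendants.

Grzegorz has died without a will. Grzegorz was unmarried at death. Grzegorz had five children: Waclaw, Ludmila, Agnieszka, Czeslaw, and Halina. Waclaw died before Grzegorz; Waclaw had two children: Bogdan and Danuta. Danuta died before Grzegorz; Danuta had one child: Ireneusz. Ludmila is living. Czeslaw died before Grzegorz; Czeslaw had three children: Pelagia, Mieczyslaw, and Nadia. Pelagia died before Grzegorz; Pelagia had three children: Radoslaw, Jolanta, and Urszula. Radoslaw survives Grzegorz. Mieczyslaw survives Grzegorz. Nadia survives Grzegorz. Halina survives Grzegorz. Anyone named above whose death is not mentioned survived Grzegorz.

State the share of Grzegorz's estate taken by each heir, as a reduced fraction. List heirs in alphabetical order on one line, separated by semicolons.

There is no surviving spouse, so the entire estate passes to Grzegorz's descendants per stirpes.
The estate is divided into 5 equal shares of 1/5 among Waclaw, Ludmila, Agnieszka, Czeslaw, Halina.
Waclaw predeceased; the 1/5 allotted to Waclaw's branch passes to Waclaw's issue by representation.
The 1/5 is divided into 2 equal shares of 1/10 among Bogdan, Danuta.
Bogdan is living and takes 1/10.
Danuta predeceased; the 1/10 allotted to Danuta's branch passes to Danuta's issue by representation.
Ireneusz is the sole taker at this level and receives the full 1/10.
Ludmila is living and takes 1/5.
Agnieszka is living and takes 1/5.
Czeslaw predeceased; the 1/5 allotted to Czeslaw's branch passes to Czeslaw's issue by representation.
The 1/5 is divided into 3 equal shares of 1/15 among Pelagia, Mieczyslaw, Nadia.
Pelagia predeceased; the 1/15 allotted to Pelagia's branch passes to Pelagia's issue by representation.
The 1/15 is divided into 3 equal shares of 1/45 among Radoslaw, Jolanta, Urszula.
Radoslaw is living and takes 1/45.
Jolanta is living and takes 1/45.
Urszula is living and takes 1/45.
Mieczyslaw is living and takes 1/15.
Nadia is living and takes 1/15.
Halina is living and takes 1/5.

Agnieszka 1/5; Bogdan 1/10; Halina 1/5; Ireneusz 1/10; Jolanta 1/45; Ludmila 1/5; Mieczyslaw 1/15; Nadia 1/15; Radoslaw 1/45; Urszula 1/45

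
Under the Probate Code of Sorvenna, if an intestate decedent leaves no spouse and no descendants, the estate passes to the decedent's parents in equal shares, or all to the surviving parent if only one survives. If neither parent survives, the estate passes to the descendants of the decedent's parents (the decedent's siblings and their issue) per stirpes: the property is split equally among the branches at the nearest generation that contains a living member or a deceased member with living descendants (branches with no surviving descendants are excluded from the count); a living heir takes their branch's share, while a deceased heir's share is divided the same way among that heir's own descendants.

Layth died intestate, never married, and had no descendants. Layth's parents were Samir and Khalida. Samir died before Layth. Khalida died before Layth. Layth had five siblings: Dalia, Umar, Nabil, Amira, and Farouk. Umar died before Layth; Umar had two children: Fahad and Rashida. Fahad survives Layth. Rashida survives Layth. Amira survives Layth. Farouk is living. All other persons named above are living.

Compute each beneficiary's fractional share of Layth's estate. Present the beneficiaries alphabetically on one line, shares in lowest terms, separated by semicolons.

Neither parent survives and there are no descendants, so the estate passes to Layth's siblings and their issue per stirpes.
The estate is divided into 5 equal shares of 1/5 among Dalia, Umar, Nabil, Amira, Farouk.
Dalia is living and takes 1/5.
Umar predeceased; the 1/5 allotted to Umar's branch passes to Umar's issue by representation.
The 1/5 is divided into 2 equal shares of 1/10 among Fahad, Rashida.
Fahad is living and takes 1/10.
Rashida is living and takes 1/10.
Nabil is living and takes 1/5.
Amira is living and takes 1/5.
Farouk is living and takes 1/5.

Amira 1/5; Dalia 1/5; Fahad 1/10; Farouk 1/5; Nabil 1/5; Rashida 1/10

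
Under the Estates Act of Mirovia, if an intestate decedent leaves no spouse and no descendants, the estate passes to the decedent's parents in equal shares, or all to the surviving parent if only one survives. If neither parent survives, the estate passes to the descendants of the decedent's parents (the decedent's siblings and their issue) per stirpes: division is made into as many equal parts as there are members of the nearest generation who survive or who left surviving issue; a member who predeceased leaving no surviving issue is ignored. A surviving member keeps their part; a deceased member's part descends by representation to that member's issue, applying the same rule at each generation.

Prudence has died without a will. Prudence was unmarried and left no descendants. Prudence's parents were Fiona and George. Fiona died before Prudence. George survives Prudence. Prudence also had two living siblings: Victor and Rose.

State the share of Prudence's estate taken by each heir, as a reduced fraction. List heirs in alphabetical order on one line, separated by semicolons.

George 1

Only one parent, George, survives, so George takes the entire estate. The siblings take nothing because a surviving parent has priority.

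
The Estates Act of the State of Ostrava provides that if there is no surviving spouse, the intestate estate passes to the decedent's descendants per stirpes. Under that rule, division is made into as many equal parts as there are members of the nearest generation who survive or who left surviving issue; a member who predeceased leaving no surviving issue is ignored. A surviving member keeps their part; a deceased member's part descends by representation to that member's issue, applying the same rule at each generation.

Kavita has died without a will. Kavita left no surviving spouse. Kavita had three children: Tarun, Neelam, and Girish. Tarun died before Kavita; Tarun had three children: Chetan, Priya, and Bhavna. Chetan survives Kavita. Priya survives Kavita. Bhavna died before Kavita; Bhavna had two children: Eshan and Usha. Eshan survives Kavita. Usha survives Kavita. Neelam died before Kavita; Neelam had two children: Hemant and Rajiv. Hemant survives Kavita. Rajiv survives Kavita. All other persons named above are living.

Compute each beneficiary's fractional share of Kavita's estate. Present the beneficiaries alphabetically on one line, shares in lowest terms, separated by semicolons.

Chetan 1/9; Eshan 1/18; Girish 1/3; Hemant 1/6; Priya 1/9; Rajiv 1/6; Usha 1/18

There is no surviving spouse, so the entire estate passes to Kavita's descendants per stirpes.
The estate is divided into 3 equal shares of 1/3 among Tarun, Neelam, Girish.
Tarun predeceased; the 1/3 allotted to Tarun's branch passes to Tarun's issue by representation.
The 1/3 is divided into 3 equal shares of 1/9 among Chetan, Priya, Bhavna.
Chetan is living and takes 1/9.
Priya is living and takes 1/9.
Bhavna predeceased; the 1/9 allotted to Bhavna's branch passes to Bhavna's issue by representation.
The 1/9 is divided into 2 equal shares of 1/18 among Eshan, Usha.
Eshan is living and takes 1/18.
Usha is living and takes 1/18.
Neelam predeceased; the 1/3 allotted to Neelam's branch passes to Neelam's issue by representation.
The 1/3 is divided into 2 equal shares of 1/6 among Hemant, Rajiv.
Hemant is living and takes 1/6.
Rajiv is living and takes 1/6.
Girish is living and takes 1/3.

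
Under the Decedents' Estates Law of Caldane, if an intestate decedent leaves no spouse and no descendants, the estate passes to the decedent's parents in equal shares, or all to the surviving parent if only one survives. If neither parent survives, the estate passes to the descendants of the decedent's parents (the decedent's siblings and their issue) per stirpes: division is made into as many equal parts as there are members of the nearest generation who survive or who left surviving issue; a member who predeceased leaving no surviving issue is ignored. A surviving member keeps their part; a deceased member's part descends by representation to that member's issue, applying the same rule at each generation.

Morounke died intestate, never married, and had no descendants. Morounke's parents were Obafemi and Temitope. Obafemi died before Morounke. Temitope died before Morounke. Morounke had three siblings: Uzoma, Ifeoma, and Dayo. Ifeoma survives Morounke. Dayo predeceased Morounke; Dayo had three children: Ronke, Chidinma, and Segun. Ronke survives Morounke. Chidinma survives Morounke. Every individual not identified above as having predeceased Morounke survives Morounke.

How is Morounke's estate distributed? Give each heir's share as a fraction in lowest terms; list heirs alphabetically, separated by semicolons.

Neither parent survives and there are no descendants, so the estate passes to Morounke's siblings and their issue per stirpes.
The estate is divided into 3 equal shares of 1/3 among Uzoma, Ifeoma, Dayo.
Uzoma is living and takes 1/3.
Ifeoma is living and takes 1/3.
Dayo predeceased; the 1/3 allotted to Dayo's branch passes to Dayo's issue by representation.
The 1/3 is divided into 3 equal shares of 1/9 among Ronke, Chidinma, Segun.
Ronke is living and takes 1/9.
Chidinma is living and takes 1/9.
Segun is living and takes 1/9.

Chidinma 1/9; Ifeoma 1/3; Ronke 1/9; Segun 1/9; Uzoma 1/3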